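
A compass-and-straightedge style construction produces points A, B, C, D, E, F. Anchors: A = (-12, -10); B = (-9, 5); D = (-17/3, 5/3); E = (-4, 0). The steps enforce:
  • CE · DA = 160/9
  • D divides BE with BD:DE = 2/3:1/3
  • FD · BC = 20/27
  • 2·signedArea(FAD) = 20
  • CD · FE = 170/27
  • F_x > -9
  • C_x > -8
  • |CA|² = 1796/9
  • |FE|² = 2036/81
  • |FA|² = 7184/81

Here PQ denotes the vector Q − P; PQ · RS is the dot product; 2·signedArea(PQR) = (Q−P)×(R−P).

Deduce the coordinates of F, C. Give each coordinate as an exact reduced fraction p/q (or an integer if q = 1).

1. F_x = -80/9  [line -35/3·x + 19/3·y + -290/3 = 0 ∩ |FA|² = 7184/81]
2. F_y = -10/9  [line -35/3·x + 19/3·y + -290/3 = 0 ∩ |FA|² = 7184/81]
   → F = (-80/9, -10/9)
3. C_x = -22/3  [CD · FE = 170/27 ∩ FD · BC = 20/27]
4. C_y = 10/3  [CD · FE = 170/27 ∩ FD · BC = 20/27]
   → C = (-22/3, 10/3)

C = (-22/3, 10/3)
F = (-80/9, -10/9)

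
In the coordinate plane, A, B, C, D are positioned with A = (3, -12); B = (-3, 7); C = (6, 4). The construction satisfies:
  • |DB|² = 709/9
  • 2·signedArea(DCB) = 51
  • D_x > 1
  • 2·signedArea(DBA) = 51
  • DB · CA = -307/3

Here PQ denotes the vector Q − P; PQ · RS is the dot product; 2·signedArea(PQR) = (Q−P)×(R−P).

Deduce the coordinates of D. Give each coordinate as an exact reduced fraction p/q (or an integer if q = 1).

1. D_x = 2  [2·signedArea(DBA) = 51 ∩ DB · CA = -307/3]
2. D_y = -1/3  [2·signedArea(DBA) = 51 ∩ DB · CA = -307/3]
   → D = (2, -1/3)

D = (2, -1/3)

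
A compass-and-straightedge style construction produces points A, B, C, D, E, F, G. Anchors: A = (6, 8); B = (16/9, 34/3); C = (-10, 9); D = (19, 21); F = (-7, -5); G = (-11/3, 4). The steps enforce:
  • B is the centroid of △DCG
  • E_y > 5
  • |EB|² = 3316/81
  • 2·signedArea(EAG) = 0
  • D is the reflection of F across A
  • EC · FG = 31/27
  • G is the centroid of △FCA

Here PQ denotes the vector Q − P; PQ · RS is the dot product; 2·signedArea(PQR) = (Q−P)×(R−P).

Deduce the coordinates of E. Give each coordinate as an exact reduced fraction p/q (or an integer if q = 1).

E = (-4/9, 16/3)

1. E_x = -4/9  [2·signedArea(EAG) = 0 ∩ EC · FG = 31/27]
2. E_y = 16/3  [2·signedArea(EAG) = 0 ∩ EC · FG = 31/27]
   → E = (-4/9, 16/3)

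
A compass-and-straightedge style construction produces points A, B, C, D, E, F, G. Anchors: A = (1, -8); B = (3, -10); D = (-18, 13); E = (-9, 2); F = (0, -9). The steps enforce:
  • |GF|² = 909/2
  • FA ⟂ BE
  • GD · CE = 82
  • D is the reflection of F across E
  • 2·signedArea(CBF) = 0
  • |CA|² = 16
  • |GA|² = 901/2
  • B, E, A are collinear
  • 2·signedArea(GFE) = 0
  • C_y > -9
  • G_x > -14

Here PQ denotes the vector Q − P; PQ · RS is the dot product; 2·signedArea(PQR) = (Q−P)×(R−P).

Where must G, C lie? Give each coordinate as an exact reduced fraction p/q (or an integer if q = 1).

C = (-3, -8)
G = (-27/2, 15/2)

1. C_x = -3  [line -1·x + -3·y + -27 = 0 ∩ |CA|² = 16]
2. C_y = -8  [line -1·x + -3·y + -27 = 0 ∩ |CA|² = 16]
   → C = (-3, -8)
3. G_x = -27/2  [2·signedArea(GFE) = 0 ∩ GD · CE = 82]
4. G_y = 15/2  [2·signedArea(GFE) = 0 ∩ GD · CE = 82]
   → G = (-27/2, 15/2)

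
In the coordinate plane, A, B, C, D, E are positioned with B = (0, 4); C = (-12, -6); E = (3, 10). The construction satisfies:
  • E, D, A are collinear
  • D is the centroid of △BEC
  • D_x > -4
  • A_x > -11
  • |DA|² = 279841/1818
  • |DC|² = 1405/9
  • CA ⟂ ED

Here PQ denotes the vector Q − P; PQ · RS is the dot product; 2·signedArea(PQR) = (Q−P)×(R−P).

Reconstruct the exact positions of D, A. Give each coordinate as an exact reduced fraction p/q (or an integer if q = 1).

1. D_x = -3  [D is the centroid of △BEC]
2. D_y = 8/3  [D is the centroid of △BEC]
   → D = (-3, 8/3)
3. A_x = -2193/202  [E, D, A are collinear ∩ CA ⟂ ED]
4. A_y = -1401/202  [E, D, A are collinear ∩ CA ⟂ ED]
   → A = (-2193/202, -1401/202)

A = (-2193/202, -1401/202)
D = (-3, 8/3)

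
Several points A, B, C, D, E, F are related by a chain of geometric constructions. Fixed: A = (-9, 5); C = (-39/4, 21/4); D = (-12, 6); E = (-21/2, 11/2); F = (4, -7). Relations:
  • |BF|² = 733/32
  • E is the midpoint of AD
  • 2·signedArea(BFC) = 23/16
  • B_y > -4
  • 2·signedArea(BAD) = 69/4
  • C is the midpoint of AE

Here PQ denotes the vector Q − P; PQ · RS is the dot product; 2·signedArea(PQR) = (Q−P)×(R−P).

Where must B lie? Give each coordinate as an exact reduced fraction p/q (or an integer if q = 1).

1. B_x = 3/8  [2·signedArea(BFC) = 23/16 ∩ 2·signedArea(BAD) = 69/4]
2. B_y = -31/8  [2·signedArea(BFC) = 23/16 ∩ 2·signedArea(BAD) = 69/4]
   → B = (3/8, -31/8)

B = (3/8, -31/8)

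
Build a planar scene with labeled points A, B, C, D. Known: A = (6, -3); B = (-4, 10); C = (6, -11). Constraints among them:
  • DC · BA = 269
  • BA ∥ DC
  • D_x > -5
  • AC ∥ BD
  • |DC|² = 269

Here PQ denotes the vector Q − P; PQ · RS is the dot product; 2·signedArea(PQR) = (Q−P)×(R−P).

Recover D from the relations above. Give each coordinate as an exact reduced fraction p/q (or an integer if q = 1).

D = (-4, 2)

1. D_x = -4  [BA ∥ DC ∩ AC ∥ BD]
2. D_y = 2  [BA ∥ DC ∩ AC ∥ BD]
   → D = (-4, 2)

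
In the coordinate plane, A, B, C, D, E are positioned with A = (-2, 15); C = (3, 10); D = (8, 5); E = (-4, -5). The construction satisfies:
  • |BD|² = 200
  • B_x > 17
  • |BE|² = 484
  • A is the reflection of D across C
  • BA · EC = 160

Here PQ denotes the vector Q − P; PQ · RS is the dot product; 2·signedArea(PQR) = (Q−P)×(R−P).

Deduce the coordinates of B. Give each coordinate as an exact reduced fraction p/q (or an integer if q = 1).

B = (18, -5)

1. B_x = 18  [line -7·x + -15·y + 51 = 0 ∩ |BE|² = 484]
2. B_y = -5  [line -7·x + -15·y + 51 = 0 ∩ |BE|² = 484]
   → B = (18, -5)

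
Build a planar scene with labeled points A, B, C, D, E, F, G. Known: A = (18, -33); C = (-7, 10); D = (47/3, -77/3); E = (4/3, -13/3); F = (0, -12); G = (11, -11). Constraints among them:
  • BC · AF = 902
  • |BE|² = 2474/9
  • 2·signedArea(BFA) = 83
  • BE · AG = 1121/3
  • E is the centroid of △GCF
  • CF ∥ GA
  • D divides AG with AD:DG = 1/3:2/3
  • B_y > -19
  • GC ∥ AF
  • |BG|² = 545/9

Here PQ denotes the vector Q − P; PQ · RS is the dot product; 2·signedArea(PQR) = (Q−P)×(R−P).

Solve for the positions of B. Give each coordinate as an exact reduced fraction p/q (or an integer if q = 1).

1. B_x = 29/3  [BC · AF = 902 ∩ 2·signedArea(BFA) = 83]
2. B_y = -56/3  [BC · AF = 902 ∩ 2·signedArea(BFA) = 83]
   → B = (29/3, -56/3)

B = (29/3, -56/3)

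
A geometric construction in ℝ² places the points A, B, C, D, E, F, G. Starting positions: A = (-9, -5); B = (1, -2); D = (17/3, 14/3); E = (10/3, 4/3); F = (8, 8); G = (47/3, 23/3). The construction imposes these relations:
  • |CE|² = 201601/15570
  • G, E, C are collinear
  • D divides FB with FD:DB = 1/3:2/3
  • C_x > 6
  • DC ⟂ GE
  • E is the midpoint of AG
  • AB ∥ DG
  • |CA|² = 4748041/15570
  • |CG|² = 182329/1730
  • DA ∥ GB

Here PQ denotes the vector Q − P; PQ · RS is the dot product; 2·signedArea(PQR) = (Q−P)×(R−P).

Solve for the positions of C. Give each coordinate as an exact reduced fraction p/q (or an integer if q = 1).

C = (33913/5190, 15451/5190)

1. C_x = 33913/5190  [G, E, C are collinear ∩ DC ⟂ GE]
2. C_y = 15451/5190  [G, E, C are collinear ∩ DC ⟂ GE]
   → C = (33913/5190, 15451/5190)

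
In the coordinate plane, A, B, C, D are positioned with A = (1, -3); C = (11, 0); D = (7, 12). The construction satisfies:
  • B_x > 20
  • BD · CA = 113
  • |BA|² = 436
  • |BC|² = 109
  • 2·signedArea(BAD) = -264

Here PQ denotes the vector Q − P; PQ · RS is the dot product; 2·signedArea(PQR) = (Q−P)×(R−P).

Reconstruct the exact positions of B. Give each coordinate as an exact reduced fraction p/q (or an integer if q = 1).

B = (21, 3)

1. B_x = 21  [2·signedArea(BAD) = -264 ∩ BD · CA = 113]
2. B_y = 3  [2·signedArea(BAD) = -264 ∩ BD · CA = 113]
   → B = (21, 3)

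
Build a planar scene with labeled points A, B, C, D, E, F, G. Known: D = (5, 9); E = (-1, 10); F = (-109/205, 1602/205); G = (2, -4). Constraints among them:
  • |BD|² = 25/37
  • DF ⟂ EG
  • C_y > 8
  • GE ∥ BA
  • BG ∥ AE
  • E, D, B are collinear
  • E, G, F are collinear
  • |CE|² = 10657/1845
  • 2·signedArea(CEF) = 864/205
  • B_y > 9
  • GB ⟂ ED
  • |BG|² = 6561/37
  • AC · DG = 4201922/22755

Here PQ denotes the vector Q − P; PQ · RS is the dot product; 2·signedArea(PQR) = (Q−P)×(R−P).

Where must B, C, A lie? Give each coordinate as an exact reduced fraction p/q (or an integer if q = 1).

A = (44/37, 856/37)
B = (155/37, 338/37)
C = (237/205, 5497/615)

1. B_x = 155/37  [E, D, B are collinear ∩ GB ⟂ ED]
2. B_y = 338/37  [E, D, B are collinear ∩ GB ⟂ ED]
   → B = (155/37, 338/37)
3. A_x = 44/37  [BG ∥ AE ∩ GE ∥ BA]
4. A_y = 856/37  [BG ∥ AE ∩ GE ∥ BA]
   → A = (44/37, 856/37)
5. C_x = 237/205  [2·signedArea(CEF) = 864/205 ∩ AC · DG = 4201922/22755]
6. C_y = 5497/615  [2·signedArea(CEF) = 864/205 ∩ AC · DG = 4201922/22755]
   → C = (237/205, 5497/615)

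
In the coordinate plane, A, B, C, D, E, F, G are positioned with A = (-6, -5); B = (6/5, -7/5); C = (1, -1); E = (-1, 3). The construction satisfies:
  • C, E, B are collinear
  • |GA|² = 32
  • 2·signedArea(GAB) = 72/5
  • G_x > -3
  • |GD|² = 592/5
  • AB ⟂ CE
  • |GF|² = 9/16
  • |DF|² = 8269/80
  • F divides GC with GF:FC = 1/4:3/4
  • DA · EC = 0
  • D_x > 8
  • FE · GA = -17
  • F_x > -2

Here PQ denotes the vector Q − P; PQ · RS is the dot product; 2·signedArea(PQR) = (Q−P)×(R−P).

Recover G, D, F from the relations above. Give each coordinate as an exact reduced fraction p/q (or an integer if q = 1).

D = (42/5, 11/5)
F = (-5/4, -1)
G = (-2, -1)

1. G_x = -2  [line -18/5·x + 36/5·y + 0 = 0 ∩ |GA|² = 32]
2. G_y = -1  [line -18/5·x + 36/5·y + 0 = 0 ∩ |GA|² = 32]
   → G = (-2, -1)
3. D_x = 42/5  [line -2·x + 4·y + 8 = 0 ∩ |GD|² = 592/5]
4. D_y = 11/5  [line -2·x + 4·y + 8 = 0 ∩ |GD|² = 592/5]
   → D = (42/5, 11/5)
5. F_x = -5/4  [F divides GC with GF:FC = 1/4:3/4]
6. F_y = -1  [F divides GC with GF:FC = 1/4:3/4]
   → F = (-5/4, -1)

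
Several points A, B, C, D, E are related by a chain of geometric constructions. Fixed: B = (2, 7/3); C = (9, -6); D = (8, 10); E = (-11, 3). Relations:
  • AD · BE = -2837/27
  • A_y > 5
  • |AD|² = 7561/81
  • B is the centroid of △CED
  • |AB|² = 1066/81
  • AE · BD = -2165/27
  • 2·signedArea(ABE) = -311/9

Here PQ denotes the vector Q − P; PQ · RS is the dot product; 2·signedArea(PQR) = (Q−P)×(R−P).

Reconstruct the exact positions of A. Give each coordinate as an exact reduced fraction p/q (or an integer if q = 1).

A = (-1/3, 46/9)

1. A_x = -1/3  [2·signedArea(ABE) = -311/9 ∩ AE · BD = -2165/27]
2. A_y = 46/9  [2·signedArea(ABE) = -311/9 ∩ AE · BD = -2165/27]
   → A = (-1/3, 46/9)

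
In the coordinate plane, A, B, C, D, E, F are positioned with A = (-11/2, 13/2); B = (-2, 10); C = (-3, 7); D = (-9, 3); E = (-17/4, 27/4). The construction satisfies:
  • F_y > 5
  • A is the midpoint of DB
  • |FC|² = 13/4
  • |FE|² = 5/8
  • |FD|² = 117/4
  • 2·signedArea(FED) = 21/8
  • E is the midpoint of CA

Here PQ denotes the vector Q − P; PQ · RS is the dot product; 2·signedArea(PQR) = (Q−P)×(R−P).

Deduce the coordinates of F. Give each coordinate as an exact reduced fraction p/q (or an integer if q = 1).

1. F_x = -9/2  [line 15/4·x + -19/4·y + 363/8 = 0 ∩ |FD|² = 117/4]
2. F_y = 6  [line 15/4·x + -19/4·y + 363/8 = 0 ∩ |FD|² = 117/4]
   → F = (-9/2, 6)

F = (-9/2, 6)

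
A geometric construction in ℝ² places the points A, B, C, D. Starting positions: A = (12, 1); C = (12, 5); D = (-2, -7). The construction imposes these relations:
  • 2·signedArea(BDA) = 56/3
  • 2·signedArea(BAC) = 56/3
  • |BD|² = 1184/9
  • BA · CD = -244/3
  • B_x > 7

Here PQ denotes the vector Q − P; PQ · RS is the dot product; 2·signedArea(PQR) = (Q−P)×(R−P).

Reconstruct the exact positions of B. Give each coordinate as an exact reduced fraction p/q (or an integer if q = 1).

1. B_x = 22/3  [2·signedArea(BDA) = 56/3 ∩ 2·signedArea(BAC) = 56/3]
2. B_y = -1/3  [2·signedArea(BDA) = 56/3 ∩ 2·signedArea(BAC) = 56/3]
   → B = (22/3, -1/3)

B = (22/3, -1/3)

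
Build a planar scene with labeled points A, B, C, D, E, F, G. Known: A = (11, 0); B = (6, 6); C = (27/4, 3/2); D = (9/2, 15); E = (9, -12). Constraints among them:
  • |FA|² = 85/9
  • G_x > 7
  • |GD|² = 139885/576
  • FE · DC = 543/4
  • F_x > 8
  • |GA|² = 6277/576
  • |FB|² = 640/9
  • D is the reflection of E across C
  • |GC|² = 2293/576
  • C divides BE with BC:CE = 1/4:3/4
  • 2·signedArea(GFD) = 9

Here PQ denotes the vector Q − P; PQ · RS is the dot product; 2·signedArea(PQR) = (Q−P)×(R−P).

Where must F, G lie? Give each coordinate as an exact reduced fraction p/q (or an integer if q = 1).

1. F_x = 26/3  [line -9/4·x + 27/2·y + 93/2 = 0 ∩ |FB|² = 640/9]
2. F_y = -2  [line -9/4·x + 27/2·y + 93/2 = 0 ∩ |FB|² = 640/9]
   → F = (26/3, -2)
3. G_x = 185/24  [line -17·x + -25/6·y + 130 = 0 ∩ |GD|² = 139885/576]
4. G_y = -1/4  [line -17·x + -25/6·y + 130 = 0 ∩ |GD|² = 139885/576]
   → G = (185/24, -1/4)

F = (26/3, -2)
G = (185/24, -1/4)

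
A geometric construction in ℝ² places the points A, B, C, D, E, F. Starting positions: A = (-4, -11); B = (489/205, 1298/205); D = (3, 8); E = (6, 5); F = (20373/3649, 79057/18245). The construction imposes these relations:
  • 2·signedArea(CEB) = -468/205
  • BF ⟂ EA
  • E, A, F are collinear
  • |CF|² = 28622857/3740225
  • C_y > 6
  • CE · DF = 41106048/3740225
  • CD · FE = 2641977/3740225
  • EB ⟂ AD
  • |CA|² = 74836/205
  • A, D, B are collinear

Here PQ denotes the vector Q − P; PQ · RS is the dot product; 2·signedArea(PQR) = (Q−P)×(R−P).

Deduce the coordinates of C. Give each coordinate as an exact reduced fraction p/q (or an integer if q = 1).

C = (778/205, 1321/205)

1. C_x = 778/205  [CD · FE = 2641977/3740225 ∩ 2·signedArea(CEB) = -468/205]
2. C_y = 1321/205  [CD · FE = 2641977/3740225 ∩ 2·signedArea(CEB) = -468/205]
   → C = (778/205, 1321/205)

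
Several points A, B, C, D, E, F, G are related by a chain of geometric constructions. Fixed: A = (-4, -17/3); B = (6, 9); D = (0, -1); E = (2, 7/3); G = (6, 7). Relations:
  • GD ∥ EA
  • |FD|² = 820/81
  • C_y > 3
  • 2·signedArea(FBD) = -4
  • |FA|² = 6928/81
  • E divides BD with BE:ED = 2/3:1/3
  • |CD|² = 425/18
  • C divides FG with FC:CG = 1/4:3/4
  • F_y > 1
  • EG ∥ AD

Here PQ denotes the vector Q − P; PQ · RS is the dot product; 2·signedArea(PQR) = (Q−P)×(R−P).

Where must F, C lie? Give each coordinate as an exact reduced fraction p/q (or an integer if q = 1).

1. F_x = 4/3  [line 10·x + -6·y + -2 = 0 ∩ |FD|² = 820/81]
2. F_y = 17/9  [line 10·x + -6·y + -2 = 0 ∩ |FD|² = 820/81]
   → F = (4/3, 17/9)
3. C_x = 5/2  [C divides FG with FC:CG = 1/4:3/4]
4. C_y = 19/6  [C divides FG with FC:CG = 1/4:3/4]
   → C = (5/2, 19/6)

C = (5/2, 19/6)
F = (4/3, 17/9)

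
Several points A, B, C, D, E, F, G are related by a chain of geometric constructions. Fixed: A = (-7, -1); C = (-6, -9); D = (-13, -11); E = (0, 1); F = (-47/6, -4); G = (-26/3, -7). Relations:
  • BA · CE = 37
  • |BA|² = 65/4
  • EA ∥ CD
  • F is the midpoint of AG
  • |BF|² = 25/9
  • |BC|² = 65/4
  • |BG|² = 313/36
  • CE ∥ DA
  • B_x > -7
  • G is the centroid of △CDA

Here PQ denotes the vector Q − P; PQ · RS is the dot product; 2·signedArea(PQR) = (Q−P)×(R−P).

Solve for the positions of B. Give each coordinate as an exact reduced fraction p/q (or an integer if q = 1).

1. B_x = -13/2  [line -6·x + -10·y + -89 = 0 ∩ |BG|² = 313/36]
2. B_y = -5  [line -6·x + -10·y + -89 = 0 ∩ |BG|² = 313/36]
   → B = (-13/2, -5)

B = (-13/2, -5)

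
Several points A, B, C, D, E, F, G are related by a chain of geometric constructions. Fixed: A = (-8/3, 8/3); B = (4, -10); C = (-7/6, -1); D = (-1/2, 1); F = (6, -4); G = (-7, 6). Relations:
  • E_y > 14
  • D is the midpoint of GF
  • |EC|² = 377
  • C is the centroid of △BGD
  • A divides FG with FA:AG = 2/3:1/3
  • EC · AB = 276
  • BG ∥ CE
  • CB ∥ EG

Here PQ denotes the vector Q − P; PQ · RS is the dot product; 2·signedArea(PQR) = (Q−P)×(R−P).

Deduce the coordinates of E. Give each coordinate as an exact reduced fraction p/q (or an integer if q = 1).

E = (-73/6, 15)

1. E_x = -73/6  [CB ∥ EG ∩ BG ∥ CE]
2. E_y = 15  [CB ∥ EG ∩ BG ∥ CE]
   → E = (-73/6, 15)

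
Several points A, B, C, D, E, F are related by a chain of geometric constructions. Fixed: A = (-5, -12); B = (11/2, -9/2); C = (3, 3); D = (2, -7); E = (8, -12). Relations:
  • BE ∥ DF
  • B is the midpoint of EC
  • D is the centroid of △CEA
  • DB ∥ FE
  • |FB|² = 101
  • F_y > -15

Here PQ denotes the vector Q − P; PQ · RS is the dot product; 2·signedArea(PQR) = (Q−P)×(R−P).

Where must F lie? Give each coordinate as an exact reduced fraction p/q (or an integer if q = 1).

F = (9/2, -29/2)

1. F_x = 9/2  [DB ∥ FE ∩ BE ∥ DF]
2. F_y = -29/2  [DB ∥ FE ∩ BE ∥ DF]
   → F = (9/2, -29/2)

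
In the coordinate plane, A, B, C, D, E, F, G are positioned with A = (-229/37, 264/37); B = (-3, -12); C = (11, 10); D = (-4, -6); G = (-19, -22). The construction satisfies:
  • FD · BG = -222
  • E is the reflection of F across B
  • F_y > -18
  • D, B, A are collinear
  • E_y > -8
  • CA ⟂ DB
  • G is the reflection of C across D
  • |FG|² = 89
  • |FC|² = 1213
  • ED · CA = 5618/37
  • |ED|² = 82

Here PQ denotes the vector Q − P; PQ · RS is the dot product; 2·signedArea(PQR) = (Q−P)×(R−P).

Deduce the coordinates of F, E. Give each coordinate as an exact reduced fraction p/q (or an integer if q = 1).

E = (5, -7)
F = (-11, -17)

1. F_x = -11  [line 16·x + 10·y + 346 = 0 ∩ |FG|² = 89]
2. F_y = -17  [line 16·x + 10·y + 346 = 0 ∩ |FG|² = 89]
   → F = (-11, -17)
3. E_x = 5  [E is the reflection of F across B]
4. E_y = -7  [E is the reflection of F across B]
   → E = (5, -7)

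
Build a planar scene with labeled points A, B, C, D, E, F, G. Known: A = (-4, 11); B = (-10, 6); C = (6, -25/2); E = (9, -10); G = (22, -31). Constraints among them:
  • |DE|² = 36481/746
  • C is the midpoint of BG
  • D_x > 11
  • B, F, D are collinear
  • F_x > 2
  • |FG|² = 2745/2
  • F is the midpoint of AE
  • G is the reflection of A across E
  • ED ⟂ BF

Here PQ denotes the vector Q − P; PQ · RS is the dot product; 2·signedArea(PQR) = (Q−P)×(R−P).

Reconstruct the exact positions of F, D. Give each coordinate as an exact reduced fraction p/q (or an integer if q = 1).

D = (8815/746, -2685/746)
F = (5/2, 1/2)

1. F_x = 5/2  [F is the midpoint of AE]
2. F_y = 1/2  [F is the midpoint of AE]
   → F = (5/2, 1/2)
3. D_x = 8815/746  [B, F, D are collinear ∩ ED ⟂ BF]
4. D_y = -2685/746  [B, F, D are collinear ∩ ED ⟂ BF]
   → D = (8815/746, -2685/746)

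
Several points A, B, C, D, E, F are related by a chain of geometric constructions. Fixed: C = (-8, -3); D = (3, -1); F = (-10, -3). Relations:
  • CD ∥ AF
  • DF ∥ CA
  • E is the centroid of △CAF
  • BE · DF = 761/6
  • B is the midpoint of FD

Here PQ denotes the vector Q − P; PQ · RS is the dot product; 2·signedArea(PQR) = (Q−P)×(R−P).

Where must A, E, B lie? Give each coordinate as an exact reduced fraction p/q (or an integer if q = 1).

1. A_x = -21  [CD ∥ AF ∩ DF ∥ CA]
2. A_y = -5  [CD ∥ AF ∩ DF ∥ CA]
   → A = (-21, -5)
3. E_x = -13  [E is the centroid of △CAF]
4. E_y = -11/3  [E is the centroid of △CAF]
   → E = (-13, -11/3)
5. B_x = -7/2  [B is the midpoint of FD]
6. B_y = -2  [B is the midpoint of FD]
   → B = (-7/2, -2)

A = (-21, -5)
B = (-7/2, -2)
E = (-13, -11/3)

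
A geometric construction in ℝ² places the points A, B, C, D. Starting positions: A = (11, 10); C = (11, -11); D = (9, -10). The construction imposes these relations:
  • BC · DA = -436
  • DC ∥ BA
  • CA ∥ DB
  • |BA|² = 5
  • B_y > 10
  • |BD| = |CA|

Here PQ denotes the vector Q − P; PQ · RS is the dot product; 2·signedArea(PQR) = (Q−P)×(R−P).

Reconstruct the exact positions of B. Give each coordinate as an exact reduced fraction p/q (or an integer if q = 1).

B = (9, 11)

1. B_x = 9  [DC ∥ BA ∩ CA ∥ DB]
2. B_y = 11  [DC ∥ BA ∩ CA ∥ DB]
   → B = (9, 11)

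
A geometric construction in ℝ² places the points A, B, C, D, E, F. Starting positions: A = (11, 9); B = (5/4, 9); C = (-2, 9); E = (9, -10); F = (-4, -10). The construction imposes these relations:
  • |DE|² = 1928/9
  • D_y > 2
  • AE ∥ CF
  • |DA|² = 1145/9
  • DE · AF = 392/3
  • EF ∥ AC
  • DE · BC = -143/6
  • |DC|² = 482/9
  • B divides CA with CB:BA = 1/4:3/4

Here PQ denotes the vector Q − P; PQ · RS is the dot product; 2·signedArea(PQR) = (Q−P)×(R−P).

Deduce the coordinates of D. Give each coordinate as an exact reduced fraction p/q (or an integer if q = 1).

1. D_x = 5/3  [DE · BC = -143/6 ∩ DE · AF = 392/3]
2. D_y = 8/3  [DE · BC = -143/6 ∩ DE · AF = 392/3]
   → D = (5/3, 8/3)

D = (5/3, 8/3)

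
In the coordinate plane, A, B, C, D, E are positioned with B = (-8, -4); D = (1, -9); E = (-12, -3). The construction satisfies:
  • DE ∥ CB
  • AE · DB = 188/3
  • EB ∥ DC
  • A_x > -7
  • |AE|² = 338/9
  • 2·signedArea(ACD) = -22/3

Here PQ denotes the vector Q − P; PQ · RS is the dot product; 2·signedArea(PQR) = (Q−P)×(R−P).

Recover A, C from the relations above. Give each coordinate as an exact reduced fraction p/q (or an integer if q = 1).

A = (-19/3, -16/3)
C = (5, -10)

1. A_x = -19/3  [line 9·x + -5·y + 91/3 = 0 ∩ |AE|² = 338/9]
2. A_y = -16/3  [line 9·x + -5·y + 91/3 = 0 ∩ |AE|² = 338/9]
   → A = (-19/3, -16/3)
3. C_x = 5  [2·signedArea(ACD) = -22/3 ∩ DE ∥ CB]
4. C_y = -10  [2·signedArea(ACD) = -22/3 ∩ DE ∥ CB]
   → C = (5, -10)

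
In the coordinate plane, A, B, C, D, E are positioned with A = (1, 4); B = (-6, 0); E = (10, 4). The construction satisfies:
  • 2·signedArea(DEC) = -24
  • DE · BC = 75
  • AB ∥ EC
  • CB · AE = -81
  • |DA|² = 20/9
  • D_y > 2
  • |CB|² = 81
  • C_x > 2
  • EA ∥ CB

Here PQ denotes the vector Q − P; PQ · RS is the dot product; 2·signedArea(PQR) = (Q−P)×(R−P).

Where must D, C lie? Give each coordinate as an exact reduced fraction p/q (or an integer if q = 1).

1. C_x = 3  [EA ∥ CB ∩ AB ∥ EC]
2. C_y = 0  [EA ∥ CB ∩ AB ∥ EC]
   → C = (3, 0)
3. D_x = 5/3  [2·signedArea(DEC) = -24 ∩ DE · BC = 75]
4. D_y = 8/3  [2·signedArea(DEC) = -24 ∩ DE · BC = 75]
   → D = (5/3, 8/3)

C = (3, 0)
D = (5/3, 8/3)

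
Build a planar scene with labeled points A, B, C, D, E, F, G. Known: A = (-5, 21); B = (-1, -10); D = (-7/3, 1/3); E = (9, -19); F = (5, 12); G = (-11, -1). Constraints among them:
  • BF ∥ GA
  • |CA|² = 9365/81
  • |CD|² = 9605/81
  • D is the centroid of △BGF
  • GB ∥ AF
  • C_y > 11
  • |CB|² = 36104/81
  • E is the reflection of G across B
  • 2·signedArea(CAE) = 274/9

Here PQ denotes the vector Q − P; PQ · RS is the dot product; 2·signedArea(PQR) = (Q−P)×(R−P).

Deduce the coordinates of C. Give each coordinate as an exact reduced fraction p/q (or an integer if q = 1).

C = (-7/9, 100/9)

1. C_x = -7/9  [line 40·x + 14·y + -1120/9 = 0 ∩ |CB|² = 36104/81]
2. C_y = 100/9  [line 40·x + 14·y + -1120/9 = 0 ∩ |CB|² = 36104/81]
   → C = (-7/9, 100/9)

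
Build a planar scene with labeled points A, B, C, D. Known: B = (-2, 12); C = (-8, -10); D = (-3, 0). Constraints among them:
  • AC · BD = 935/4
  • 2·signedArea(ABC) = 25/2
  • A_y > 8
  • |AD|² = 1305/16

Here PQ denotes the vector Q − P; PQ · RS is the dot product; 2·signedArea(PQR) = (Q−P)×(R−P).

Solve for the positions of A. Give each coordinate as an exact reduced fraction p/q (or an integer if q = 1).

A = (-9/4, 9)

1. A_x = -9/4  [2·signedArea(ABC) = 25/2 ∩ AC · BD = 935/4]
2. A_y = 9  [2·signedArea(ABC) = 25/2 ∩ AC · BD = 935/4]
   → A = (-9/4, 9)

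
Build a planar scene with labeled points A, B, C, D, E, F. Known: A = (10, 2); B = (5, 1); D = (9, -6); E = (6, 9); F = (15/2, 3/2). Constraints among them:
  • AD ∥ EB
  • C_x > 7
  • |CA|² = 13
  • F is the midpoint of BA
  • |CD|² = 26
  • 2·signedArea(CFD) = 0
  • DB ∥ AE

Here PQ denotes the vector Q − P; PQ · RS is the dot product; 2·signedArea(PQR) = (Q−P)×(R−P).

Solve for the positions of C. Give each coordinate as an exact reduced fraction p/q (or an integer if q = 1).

C = (8, -1)

1. C_x = 8  [line 15/2·x + 3/2·y + -117/2 = 0 ∩ |CA|² = 13]
2. C_y = -1  [line 15/2·x + 3/2·y + -117/2 = 0 ∩ |CA|² = 13]
   → C = (8, -1)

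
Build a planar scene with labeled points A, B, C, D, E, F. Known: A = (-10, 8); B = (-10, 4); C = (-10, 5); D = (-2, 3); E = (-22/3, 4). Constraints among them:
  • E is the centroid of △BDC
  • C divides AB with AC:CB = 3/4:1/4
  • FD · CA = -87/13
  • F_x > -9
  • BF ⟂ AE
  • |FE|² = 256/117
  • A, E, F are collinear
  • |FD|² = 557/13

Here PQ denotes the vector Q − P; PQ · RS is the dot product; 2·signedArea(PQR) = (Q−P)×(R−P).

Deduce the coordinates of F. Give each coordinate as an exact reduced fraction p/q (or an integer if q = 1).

F = (-106/13, 68/13)

1. F_x = -106/13  [A, E, F are collinear ∩ BF ⟂ AE]
2. F_y = 68/13  [A, E, F are collinear ∩ BF ⟂ AE]
   → F = (-106/13, 68/13)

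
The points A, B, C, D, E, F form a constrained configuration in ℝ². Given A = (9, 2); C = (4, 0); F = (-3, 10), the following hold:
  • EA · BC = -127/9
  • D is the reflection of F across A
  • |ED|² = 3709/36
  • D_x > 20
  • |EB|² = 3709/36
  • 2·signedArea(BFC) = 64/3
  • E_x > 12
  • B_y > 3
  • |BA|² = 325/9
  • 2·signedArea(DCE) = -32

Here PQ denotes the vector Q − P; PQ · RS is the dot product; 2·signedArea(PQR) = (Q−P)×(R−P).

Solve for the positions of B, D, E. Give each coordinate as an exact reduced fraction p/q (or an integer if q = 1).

B = (10/3, 4)
D = (21, -6)
E = (73/6, -1)

1. B_x = 10/3  [line 10·x + 7·y + -184/3 = 0 ∩ |BA|² = 325/9]
2. B_y = 4  [line 10·x + 7·y + -184/3 = 0 ∩ |BA|² = 325/9]
   → B = (10/3, 4)
3. D_x = 21  [D is the reflection of F across A]
4. D_y = -6  [D is the reflection of F across A]
   → D = (21, -6)
5. E_x = 73/6  [EA · BC = -127/9 ∩ 2·signedArea(DCE) = -32]
6. E_y = -1  [EA · BC = -127/9 ∩ 2·signedArea(DCE) = -32]
   → E = (73/6, -1)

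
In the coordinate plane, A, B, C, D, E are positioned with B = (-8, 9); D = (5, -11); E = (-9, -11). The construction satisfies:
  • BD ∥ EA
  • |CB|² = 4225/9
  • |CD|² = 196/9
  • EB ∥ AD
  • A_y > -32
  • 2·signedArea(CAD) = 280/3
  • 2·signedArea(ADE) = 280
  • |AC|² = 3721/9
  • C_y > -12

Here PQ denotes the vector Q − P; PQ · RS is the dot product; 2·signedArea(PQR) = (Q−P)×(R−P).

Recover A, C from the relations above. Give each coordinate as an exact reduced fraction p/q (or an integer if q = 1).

A = (4, -31)
C = (1/3, -11)

1. A_x = 4  [EB ∥ AD ∩ BD ∥ EA]
2. A_y = -31  [EB ∥ AD ∩ BD ∥ EA]
   → A = (4, -31)
3. C_x = 1/3  [line -20·x + 1·y + 53/3 = 0 ∩ |AC|² = 3721/9]
4. C_y = -11  [line -20·x + 1·y + 53/3 = 0 ∩ |AC|² = 3721/9]
   → C = (1/3, -11)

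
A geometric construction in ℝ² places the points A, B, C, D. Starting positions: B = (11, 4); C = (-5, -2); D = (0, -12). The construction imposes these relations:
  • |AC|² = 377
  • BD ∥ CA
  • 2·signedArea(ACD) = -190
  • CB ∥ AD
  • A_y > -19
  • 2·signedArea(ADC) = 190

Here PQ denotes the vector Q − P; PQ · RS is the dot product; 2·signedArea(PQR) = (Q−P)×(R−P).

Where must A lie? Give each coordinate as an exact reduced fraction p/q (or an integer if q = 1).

A = (-16, -18)

1. A_x = -16  [CB ∥ AD ∩ BD ∥ CA]
2. A_y = -18  [CB ∥ AD ∩ BD ∥ CA]
   → A = (-16, -18)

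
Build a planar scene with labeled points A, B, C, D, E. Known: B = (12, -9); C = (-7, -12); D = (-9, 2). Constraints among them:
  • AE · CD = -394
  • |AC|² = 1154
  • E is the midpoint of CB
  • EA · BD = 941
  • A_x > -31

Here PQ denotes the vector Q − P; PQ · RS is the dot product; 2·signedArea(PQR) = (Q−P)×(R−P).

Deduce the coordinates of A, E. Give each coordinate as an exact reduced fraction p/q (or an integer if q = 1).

A = (-30, 13)
E = (5/2, -21/2)

1. E_x = 5/2  [E is the midpoint of CB]
2. E_y = -21/2  [E is the midpoint of CB]
   → E = (5/2, -21/2)
3. A_x = -30  [AE · CD = -394 ∩ EA · BD = 941]
4. A_y = 13  [AE · CD = -394 ∩ EA · BD = 941]
   → A = (-30, 13)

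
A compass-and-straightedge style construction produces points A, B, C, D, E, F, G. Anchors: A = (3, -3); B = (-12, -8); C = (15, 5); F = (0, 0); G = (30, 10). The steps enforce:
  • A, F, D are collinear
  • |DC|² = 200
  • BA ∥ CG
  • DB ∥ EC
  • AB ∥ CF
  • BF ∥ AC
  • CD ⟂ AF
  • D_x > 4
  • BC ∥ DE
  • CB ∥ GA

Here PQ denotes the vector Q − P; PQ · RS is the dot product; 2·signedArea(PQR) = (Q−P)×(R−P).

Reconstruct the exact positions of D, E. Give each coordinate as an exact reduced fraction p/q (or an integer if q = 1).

1. D_x = 5  [A, F, D are collinear ∩ CD ⟂ AF]
2. D_y = -5  [A, F, D are collinear ∩ CD ⟂ AF]
   → D = (5, -5)
3. E_x = 32  [DB ∥ EC ∩ BC ∥ DE]
4. E_y = 8  [DB ∥ EC ∩ BC ∥ DE]
   → E = (32, 8)

D = (5, -5)
E = (32, 8)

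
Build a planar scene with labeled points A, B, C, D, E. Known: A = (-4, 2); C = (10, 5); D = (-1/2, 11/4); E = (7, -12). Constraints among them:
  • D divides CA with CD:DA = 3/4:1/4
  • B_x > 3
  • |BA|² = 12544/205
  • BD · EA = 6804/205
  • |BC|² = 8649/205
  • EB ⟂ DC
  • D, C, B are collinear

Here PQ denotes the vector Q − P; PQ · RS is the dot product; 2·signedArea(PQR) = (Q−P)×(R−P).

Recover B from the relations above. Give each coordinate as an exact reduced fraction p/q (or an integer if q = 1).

1. B_x = 748/205  [D, C, B are collinear ∩ EB ⟂ DC]
2. B_y = 746/205  [D, C, B are collinear ∩ EB ⟂ DC]
   → B = (748/205, 746/205)

B = (748/205, 746/205)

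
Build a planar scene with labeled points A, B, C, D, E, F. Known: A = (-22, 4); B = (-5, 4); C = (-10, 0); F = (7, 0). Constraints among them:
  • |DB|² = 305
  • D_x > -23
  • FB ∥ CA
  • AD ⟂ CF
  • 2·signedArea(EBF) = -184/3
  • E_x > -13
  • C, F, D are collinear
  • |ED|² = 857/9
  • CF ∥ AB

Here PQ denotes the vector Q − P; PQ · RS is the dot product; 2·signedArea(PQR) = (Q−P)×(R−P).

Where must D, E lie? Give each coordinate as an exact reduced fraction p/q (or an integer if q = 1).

1. D_x = -22  [C, F, D are collinear ∩ AD ⟂ CF]
2. D_y = 0  [C, F, D are collinear ∩ AD ⟂ CF]
   → D = (-22, 0)
3. E_x = -37/3  [line 4·x + 12·y + 100/3 = 0 ∩ |ED|² = 857/9]
4. E_y = 4/3  [line 4·x + 12·y + 100/3 = 0 ∩ |ED|² = 857/9]
   → E = (-37/3, 4/3)

D = (-22, 0)
E = (-37/3, 4/3)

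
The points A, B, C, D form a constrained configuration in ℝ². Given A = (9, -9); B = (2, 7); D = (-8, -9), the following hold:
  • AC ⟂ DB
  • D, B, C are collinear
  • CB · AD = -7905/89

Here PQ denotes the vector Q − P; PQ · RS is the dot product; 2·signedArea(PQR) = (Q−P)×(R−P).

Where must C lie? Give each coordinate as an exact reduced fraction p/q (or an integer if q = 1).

1. C_x = -287/89  [D, B, C are collinear ∩ AC ⟂ DB]
2. C_y = -121/89  [D, B, C are collinear ∩ AC ⟂ DB]
   → C = (-287/89, -121/89)

C = (-287/89, -121/89)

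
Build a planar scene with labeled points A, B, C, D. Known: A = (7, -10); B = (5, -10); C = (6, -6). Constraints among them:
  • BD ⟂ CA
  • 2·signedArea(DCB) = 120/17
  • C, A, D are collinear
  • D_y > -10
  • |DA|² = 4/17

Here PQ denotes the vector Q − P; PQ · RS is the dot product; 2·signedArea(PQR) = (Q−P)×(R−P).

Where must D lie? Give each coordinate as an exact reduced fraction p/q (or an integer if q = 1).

1. D_x = 117/17  [C, A, D are collinear ∩ BD ⟂ CA]
2. D_y = -162/17  [C, A, D are collinear ∩ BD ⟂ CA]
   → D = (117/17, -162/17)

D = (117/17, -162/17)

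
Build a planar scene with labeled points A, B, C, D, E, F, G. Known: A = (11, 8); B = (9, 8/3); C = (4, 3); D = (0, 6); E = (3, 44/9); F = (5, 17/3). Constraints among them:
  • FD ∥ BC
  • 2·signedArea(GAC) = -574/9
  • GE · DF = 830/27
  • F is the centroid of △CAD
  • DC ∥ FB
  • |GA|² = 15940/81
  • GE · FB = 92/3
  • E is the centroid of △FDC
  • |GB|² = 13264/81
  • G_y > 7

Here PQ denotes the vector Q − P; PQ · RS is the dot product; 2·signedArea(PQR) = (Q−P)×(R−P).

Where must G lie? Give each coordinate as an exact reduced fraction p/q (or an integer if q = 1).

1. G_x = -3  [GE · FB = 92/3 ∩ 2·signedArea(GAC) = -574/9]
2. G_y = 64/9  [GE · FB = 92/3 ∩ 2·signedArea(GAC) = -574/9]
   → G = (-3, 64/9)

G = (-3, 64/9)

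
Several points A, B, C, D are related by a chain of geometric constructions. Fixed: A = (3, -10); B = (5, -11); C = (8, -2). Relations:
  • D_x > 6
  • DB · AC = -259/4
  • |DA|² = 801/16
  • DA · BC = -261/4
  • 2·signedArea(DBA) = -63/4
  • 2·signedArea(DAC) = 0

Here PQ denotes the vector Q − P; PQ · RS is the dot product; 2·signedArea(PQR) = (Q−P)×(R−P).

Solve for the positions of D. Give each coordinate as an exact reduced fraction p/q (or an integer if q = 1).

D = (27/4, -4)

1. D_x = 27/4  [2·signedArea(DAC) = 0 ∩ 2·signedArea(DBA) = -63/4]
2. D_y = -4  [2·signedArea(DAC) = 0 ∩ 2·signedArea(DBA) = -63/4]
   → D = (27/4, -4)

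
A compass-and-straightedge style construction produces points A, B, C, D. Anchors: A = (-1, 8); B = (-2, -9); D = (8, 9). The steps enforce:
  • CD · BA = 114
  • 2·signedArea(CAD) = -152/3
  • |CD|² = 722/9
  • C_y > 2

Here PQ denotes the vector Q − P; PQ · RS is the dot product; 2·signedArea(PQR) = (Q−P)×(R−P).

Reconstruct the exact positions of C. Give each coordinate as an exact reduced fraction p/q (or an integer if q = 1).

C = (5/3, 8/3)

1. C_x = 5/3  [2·signedArea(CAD) = -152/3 ∩ CD · BA = 114]
2. C_y = 8/3  [2·signedArea(CAD) = -152/3 ∩ CD · BA = 114]
   → C = (5/3, 8/3)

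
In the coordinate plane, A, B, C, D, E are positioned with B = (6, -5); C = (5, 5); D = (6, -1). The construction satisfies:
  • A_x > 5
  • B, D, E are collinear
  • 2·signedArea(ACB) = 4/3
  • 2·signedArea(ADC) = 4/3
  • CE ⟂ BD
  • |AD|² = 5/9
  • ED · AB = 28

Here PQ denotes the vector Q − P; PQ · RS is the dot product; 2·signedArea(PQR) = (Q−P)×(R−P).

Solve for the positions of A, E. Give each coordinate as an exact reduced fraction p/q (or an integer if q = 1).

1. A_x = 17/3  [2·signedArea(ADC) = 4/3 ∩ 2·signedArea(ACB) = 4/3]
2. A_y = -1/3  [2·signedArea(ADC) = 4/3 ∩ 2·signedArea(ACB) = 4/3]
   → A = (17/3, -1/3)
3. E_x = 6  [B, D, E are collinear ∩ CE ⟂ BD]
4. E_y = 5  [B, D, E are collinear ∩ CE ⟂ BD]
   → E = (6, 5)

A = (17/3, -1/3)
E = (6, 5)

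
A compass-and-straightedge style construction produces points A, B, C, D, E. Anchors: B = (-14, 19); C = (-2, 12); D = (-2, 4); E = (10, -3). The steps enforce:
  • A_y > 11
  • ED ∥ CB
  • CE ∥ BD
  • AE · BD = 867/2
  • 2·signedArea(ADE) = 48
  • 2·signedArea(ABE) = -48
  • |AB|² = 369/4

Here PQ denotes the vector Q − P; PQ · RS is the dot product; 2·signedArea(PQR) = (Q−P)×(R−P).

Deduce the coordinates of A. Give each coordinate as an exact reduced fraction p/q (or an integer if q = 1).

A = (-8, 23/2)

1. A_x = -8  [2·signedArea(ABE) = -48 ∩ AE · BD = 867/2]
2. A_y = 23/2  [2·signedArea(ABE) = -48 ∩ AE · BD = 867/2]
   → A = (-8, 23/2)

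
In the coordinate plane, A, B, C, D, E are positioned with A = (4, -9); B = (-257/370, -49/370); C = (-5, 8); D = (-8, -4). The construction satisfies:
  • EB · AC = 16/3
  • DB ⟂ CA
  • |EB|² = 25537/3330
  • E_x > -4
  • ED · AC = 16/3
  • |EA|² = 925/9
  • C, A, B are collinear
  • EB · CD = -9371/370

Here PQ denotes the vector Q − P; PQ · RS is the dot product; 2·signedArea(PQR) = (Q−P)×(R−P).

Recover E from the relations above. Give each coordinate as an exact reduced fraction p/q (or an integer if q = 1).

E = (-3, -5/3)

1. E_x = -3  [EB · AC = 16/3 ∩ EB · CD = -9371/370]
2. E_y = -5/3  [EB · AC = 16/3 ∩ EB · CD = -9371/370]
   → E = (-3, -5/3)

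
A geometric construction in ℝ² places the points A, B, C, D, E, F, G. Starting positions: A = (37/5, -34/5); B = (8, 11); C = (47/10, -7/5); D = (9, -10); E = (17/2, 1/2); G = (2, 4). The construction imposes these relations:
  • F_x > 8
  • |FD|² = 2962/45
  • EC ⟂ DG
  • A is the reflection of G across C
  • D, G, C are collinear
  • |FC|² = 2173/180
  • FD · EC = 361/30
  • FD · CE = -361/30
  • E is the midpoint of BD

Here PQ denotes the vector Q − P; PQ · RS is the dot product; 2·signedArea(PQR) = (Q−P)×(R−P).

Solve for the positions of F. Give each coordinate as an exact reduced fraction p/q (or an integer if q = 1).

F = (122/15, -29/15)

1. F_x = 122/15  [line -19/5·x + -19/10·y + 817/30 = 0 ∩ |FC|² = 2173/180]
2. F_y = -29/15  [line -19/5·x + -19/10·y + 817/30 = 0 ∩ |FC|² = 2173/180]
   → F = (122/15, -29/15)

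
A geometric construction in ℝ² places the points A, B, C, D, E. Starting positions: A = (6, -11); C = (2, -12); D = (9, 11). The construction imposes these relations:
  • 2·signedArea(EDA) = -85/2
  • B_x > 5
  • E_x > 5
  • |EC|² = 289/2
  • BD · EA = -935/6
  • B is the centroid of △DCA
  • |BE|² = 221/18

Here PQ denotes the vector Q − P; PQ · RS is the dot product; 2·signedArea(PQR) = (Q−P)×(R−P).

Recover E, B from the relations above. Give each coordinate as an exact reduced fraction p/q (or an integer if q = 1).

B = (17/3, -4)
E = (11/2, -1/2)

1. E_x = 11/2  [line 22·x + -3·y + -245/2 = 0 ∩ |EC|² = 289/2]
2. E_y = -1/2  [line 22·x + -3·y + -245/2 = 0 ∩ |EC|² = 289/2]
   → E = (11/2, -1/2)
3. B_x = 17/3  [B is the centroid of △DCA]
4. B_y = -4  [B is the centroid of △DCA]
   → B = (17/3, -4)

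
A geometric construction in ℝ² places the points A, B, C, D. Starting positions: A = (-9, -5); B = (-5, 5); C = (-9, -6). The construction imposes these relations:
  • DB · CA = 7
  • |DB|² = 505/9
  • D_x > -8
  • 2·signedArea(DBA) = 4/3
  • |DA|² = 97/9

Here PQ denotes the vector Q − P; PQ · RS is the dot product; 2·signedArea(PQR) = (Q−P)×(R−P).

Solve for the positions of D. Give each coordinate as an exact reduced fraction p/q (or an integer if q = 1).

1. D_x = -23/3  [DB · CA = 7 ∩ 2·signedArea(DBA) = 4/3]
2. D_y = -2  [DB · CA = 7 ∩ 2·signedArea(DBA) = 4/3]
   → D = (-23/3, -2)

D = (-23/3, -2)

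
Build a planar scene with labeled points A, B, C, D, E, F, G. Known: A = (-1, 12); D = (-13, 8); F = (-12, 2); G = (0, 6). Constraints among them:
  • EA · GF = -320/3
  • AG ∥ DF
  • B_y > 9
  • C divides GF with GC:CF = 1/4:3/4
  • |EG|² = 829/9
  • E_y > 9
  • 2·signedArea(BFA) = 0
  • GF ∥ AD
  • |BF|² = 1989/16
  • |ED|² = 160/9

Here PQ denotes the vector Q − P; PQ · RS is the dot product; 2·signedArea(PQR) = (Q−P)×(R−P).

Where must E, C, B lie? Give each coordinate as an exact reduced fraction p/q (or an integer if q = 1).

1. E_x = -9  [line 12·x + 4·y + 212/3 = 0 ∩ |ED|² = 160/9]
2. E_y = 28/3  [line 12·x + 4·y + 212/3 = 0 ∩ |ED|² = 160/9]
   → E = (-9, 28/3)
3. C_x = -3  [C divides GF with GC:CF = 1/4:3/4]
4. C_y = 5  [C divides GF with GC:CF = 1/4:3/4]
   → C = (-3, 5)
5. B_x = -15/4  [line -10·x + 11·y + -142 = 0 ∩ |BF|² = 1989/16]
6. B_y = 19/2  [line -10·x + 11·y + -142 = 0 ∩ |BF|² = 1989/16]
   → B = (-15/4, 19/2)

B = (-15/4, 19/2)
C = (-3, 5)
E = (-9, 28/3)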